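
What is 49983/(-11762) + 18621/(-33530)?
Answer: -473737548/98594965 ≈ -4.8049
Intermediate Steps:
49983/(-11762) + 18621/(-33530) = 49983*(-1/11762) + 18621*(-1/33530) = -49983/11762 - 18621/33530 = -473737548/98594965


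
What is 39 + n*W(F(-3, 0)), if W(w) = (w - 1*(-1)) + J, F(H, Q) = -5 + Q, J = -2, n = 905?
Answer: -5391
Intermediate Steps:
W(w) = -1 + w (W(w) = (w - 1*(-1)) - 2 = (w + 1) - 2 = (1 + w) - 2 = -1 + w)
39 + n*W(F(-3, 0)) = 39 + 905*(-1 + (-5 + 0)) = 39 + 905*(-1 - 5) = 39 + 905*(-6) = 39 - 5430 = -5391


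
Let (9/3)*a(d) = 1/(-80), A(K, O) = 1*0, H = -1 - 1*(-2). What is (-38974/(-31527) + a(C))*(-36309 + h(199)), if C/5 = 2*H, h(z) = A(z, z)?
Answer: -37608995333/840720 ≈ -44734.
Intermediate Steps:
H = 1 (H = -1 + 2 = 1)
A(K, O) = 0
h(z) = 0
C = 10 (C = 5*(2*1) = 5*2 = 10)
a(d) = -1/240 (a(d) = (⅓)/(-80) = (⅓)*(-1/80) = -1/240)
(-38974/(-31527) + a(C))*(-36309 + h(199)) = (-38974/(-31527) - 1/240)*(-36309 + 0) = (-38974*(-1/31527) - 1/240)*(-36309) = (38974/31527 - 1/240)*(-36309) = (3107411/2522160)*(-36309) = -37608995333/840720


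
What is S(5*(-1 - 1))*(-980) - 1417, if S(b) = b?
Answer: 8383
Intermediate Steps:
S(5*(-1 - 1))*(-980) - 1417 = (5*(-1 - 1))*(-980) - 1417 = (5*(-2))*(-980) - 1417 = -10*(-980) - 1417 = 9800 - 1417 = 8383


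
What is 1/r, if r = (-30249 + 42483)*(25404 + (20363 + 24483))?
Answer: 1/859438500 ≈ 1.1636e-9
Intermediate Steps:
r = 859438500 (r = 12234*(25404 + 44846) = 12234*70250 = 859438500)
1/r = 1/859438500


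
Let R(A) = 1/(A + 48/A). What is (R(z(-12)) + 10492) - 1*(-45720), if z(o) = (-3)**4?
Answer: 123835063/2203 ≈ 56212.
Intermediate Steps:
z(o) = 81
(R(z(-12)) + 10492) - 1*(-45720) = (81/(48 + 81**2) + 10492) - 1*(-45720) = (81/(48 + 6561) + 10492) + 45720 = (81/6609 + 10492) + 45720 = (81*(1/6609) + 10492) + 45720 = (27/2203 + 10492) + 45720 = 23113903/2203 + 45720 = 123835063/2203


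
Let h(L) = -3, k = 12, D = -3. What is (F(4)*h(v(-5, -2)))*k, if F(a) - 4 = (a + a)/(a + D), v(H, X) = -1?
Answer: -432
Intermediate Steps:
F(a) = 4 + 2*a/(-3 + a) (F(a) = 4 + (a + a)/(a - 3) = 4 + (2*a)/(-3 + a) = 4 + 2*a/(-3 + a))
(F(4)*h(v(-5, -2)))*k = ((6*(-2 + 4)/(-3 + 4))*(-3))*12 = ((6*2/1)*(-3))*12 = ((6*1*2)*(-3))*12 = (12*(-3))*12 = -36*12 = -432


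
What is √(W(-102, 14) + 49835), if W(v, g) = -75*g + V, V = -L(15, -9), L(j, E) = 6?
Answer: √48779 ≈ 220.86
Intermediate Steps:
V = -6 (V = -1*6 = -6)
W(v, g) = -6 - 75*g (W(v, g) = -75*g - 6 = -6 - 75*g)
√(W(-102, 14) + 49835) = √((-6 - 75*14) + 49835) = √((-6 - 1050) + 49835) = √(-1056 + 49835) = √48779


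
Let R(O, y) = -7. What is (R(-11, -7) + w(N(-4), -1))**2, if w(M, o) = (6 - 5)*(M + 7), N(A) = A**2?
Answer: 256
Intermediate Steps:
w(M, o) = 7 + M (w(M, o) = 1*(7 + M) = 7 + M)
(R(-11, -7) + w(N(-4), -1))**2 = (-7 + (7 + (-4)**2))**2 = (-7 + (7 + 16))**2 = (-7 + 23)**2 = 16**2 = 256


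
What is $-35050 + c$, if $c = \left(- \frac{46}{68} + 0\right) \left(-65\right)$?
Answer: $- \frac{1190205}{34} \approx -35006.0$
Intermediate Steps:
$c = \frac{1495}{34}$ ($c = \left(\left(-46\right) \frac{1}{68} + 0\right) \left(-65\right) = \left(- \frac{23}{34} + 0\right) \left(-65\right) = \left(- \frac{23}{34}\right) \left(-65\right) = \frac{1495}{34} \approx 43.971$)
$-35050 + c = -35050 + \frac{1495}{34} = - \frac{1190205}{34}$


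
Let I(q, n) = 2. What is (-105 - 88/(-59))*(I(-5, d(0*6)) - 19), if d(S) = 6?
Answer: 103819/59 ≈ 1759.6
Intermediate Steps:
(-105 - 88/(-59))*(I(-5, d(0*6)) - 19) = (-105 - 88/(-59))*(2 - 19) = (-105 - 88*(-1/59))*(-17) = (-105 + 88/59)*(-17) = -6107/59*(-17) = 103819/59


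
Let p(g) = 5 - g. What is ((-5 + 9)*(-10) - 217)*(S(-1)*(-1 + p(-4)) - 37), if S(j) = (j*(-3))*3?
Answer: -8995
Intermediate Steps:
S(j) = -9*j (S(j) = -3*j*3 = -9*j)
((-5 + 9)*(-10) - 217)*(S(-1)*(-1 + p(-4)) - 37) = ((-5 + 9)*(-10) - 217)*((-9*(-1))*(-1 + (5 - 1*(-4))) - 37) = (4*(-10) - 217)*(9*(-1 + (5 + 4)) - 37) = (-40 - 217)*(9*(-1 + 9) - 37) = -257*(9*8 - 37) = -257*(72 - 37) = -257*35 = -8995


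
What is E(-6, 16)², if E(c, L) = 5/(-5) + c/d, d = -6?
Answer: 0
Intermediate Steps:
E(c, L) = -1 - c/6 (E(c, L) = 5/(-5) + c/(-6) = 5*(-⅕) + c*(-⅙) = -1 - c/6)
E(-6, 16)² = (-1 - ⅙*(-6))² = (-1 + 1)² = 0² = 0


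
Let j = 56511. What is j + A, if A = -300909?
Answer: -244398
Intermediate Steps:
j + A = 56511 - 300909 = -244398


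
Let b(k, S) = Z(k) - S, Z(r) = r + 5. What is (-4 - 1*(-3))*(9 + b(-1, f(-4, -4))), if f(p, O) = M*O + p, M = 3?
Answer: -29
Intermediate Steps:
Z(r) = 5 + r
f(p, O) = p + 3*O (f(p, O) = 3*O + p = p + 3*O)
b(k, S) = 5 + k - S (b(k, S) = (5 + k) - S = 5 + k - S)
(-4 - 1*(-3))*(9 + b(-1, f(-4, -4))) = (-4 - 1*(-3))*(9 + (5 - 1 - (-4 + 3*(-4)))) = (-4 + 3)*(9 + (5 - 1 - (-4 - 12))) = -(9 + (5 - 1 - 1*(-16))) = -(9 + (5 - 1 + 16)) = -(9 + 20) = -1*29 = -29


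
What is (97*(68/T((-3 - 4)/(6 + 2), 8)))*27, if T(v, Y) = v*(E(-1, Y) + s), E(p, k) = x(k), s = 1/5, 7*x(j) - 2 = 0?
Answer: -419040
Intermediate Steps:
x(j) = 2/7 (x(j) = 2/7 + (⅐)*0 = 2/7 + 0 = 2/7)
s = ⅕ ≈ 0.20000
E(p, k) = 2/7
T(v, Y) = 17*v/35 (T(v, Y) = v*(2/7 + ⅕) = v*(17/35) = 17*v/35)
(97*(68/T((-3 - 4)/(6 + 2), 8)))*27 = (97*(68/((17*((-3 - 4)/(6 + 2))/35))))*27 = (97*(68/((17*(-7/8)/35))))*27 = (97*(68/((17*(-7*⅛)/35))))*27 = (97*(68/(((17/35)*(-7/8)))))*27 = (97*(68/(-17/40)))*27 = (97*(68*(-40/17)))*27 = (97*(-160))*27 = -15520*27 = -419040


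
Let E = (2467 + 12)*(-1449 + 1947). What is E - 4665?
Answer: 1229877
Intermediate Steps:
E = 1234542 (E = 2479*498 = 1234542)
E - 4665 = 1234542 - 4665 = 1229877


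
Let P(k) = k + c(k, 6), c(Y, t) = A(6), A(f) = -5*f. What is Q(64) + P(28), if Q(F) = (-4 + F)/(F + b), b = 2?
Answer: -12/11 ≈ -1.0909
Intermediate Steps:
c(Y, t) = -30 (c(Y, t) = -5*6 = -30)
P(k) = -30 + k (P(k) = k - 30 = -30 + k)
Q(F) = (-4 + F)/(2 + F) (Q(F) = (-4 + F)/(F + 2) = (-4 + F)/(2 + F))
Q(64) + P(28) = (-4 + 64)/(2 + 64) + (-30 + 28) = 60/66 - 2 = (1/66)*60 - 2 = 10/11 - 2 = -12/11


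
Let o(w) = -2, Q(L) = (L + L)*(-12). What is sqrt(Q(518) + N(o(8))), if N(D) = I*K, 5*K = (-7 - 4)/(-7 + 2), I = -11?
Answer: I*sqrt(310921)/5 ≈ 111.52*I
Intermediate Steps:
Q(L) = -24*L (Q(L) = (2*L)*(-12) = -24*L)
K = 11/25 (K = ((-7 - 4)/(-7 + 2))/5 = (-11/(-5))/5 = (-11*(-1/5))/5 = (1/5)*(11/5) = 11/25 ≈ 0.44000)
N(D) = -121/25 (N(D) = -11*11/25 = -121/25)
sqrt(Q(518) + N(o(8))) = sqrt(-24*518 - 121/25) = sqrt(-12432 - 121/25) = sqrt(-310921/25) = I*sqrt(310921)/5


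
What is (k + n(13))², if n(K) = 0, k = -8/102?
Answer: 16/2601 ≈ 0.0061515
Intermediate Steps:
k = -4/51 (k = -8*1/102 = -4/51 ≈ -0.078431)
(k + n(13))² = (-4/51 + 0)² = (-4/51)² = 16/2601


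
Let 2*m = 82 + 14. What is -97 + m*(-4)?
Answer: -289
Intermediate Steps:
m = 48 (m = (82 + 14)/2 = (1/2)*96 = 48)
-97 + m*(-4) = -97 + 48*(-4) = -97 - 192 = -289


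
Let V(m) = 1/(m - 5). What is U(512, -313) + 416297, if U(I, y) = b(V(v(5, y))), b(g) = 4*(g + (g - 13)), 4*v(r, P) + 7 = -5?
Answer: 416244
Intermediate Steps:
v(r, P) = -3 (v(r, P) = -7/4 + (1/4)*(-5) = -7/4 - 5/4 = -3)
V(m) = 1/(-5 + m)
b(g) = -52 + 8*g (b(g) = 4*(g + (-13 + g)) = 4*(-13 + 2*g) = -52 + 8*g)
U(I, y) = -53 (U(I, y) = -52 + 8/(-5 - 3) = -52 + 8/(-8) = -52 + 8*(-1/8) = -52 - 1 = -53)
U(512, -313) + 416297 = -53 + 416297 = 416244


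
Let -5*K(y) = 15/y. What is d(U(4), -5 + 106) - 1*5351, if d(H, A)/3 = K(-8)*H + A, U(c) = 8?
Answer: -5039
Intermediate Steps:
K(y) = -3/y
d(H, A) = 3*A + 9*H/8 (d(H, A) = 3*((-3/(-8))*H + A) = 3*((-3*(-⅛))*H + A) = 3*(3*H/8 + A) = 3*(A + 3*H/8) = 3*A + 9*H/8)
d(U(4), -5 + 106) - 1*5351 = (3*(-5 + 106) + (9/8)*8) - 1*5351 = (3*101 + 9) - 5351 = (303 + 9) - 5351 = 312 - 5351 = -5039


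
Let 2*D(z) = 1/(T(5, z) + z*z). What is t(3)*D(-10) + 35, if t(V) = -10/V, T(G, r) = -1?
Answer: 10390/297 ≈ 34.983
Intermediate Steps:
D(z) = 1/(2*(-1 + z**2)) (D(z) = 1/(2*(-1 + z*z)) = 1/(2*(-1 + z**2)))
t(3)*D(-10) + 35 = (-10/3)*(1/(2*(-1 + (-10)**2))) + 35 = (-10*1/3)*(1/(2*(-1 + 100))) + 35 = -5/(3*99) + 35 = -10/3*1/198 + 35 = -5/297 + 35 = 10390/297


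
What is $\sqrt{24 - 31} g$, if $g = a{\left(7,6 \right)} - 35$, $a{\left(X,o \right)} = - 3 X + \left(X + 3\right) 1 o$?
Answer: $4 i \sqrt{7} \approx 10.583 i$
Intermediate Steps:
$a{\left(X,o \right)} = - 3 X + o \left(3 + X\right)$ ($a{\left(X,o \right)} = - 3 X + \left(3 + X\right) 1 o = - 3 X + \left(3 + X\right) o = - 3 X + o \left(3 + X\right)$)
$g = 4$ ($g = \left(\left(-3\right) 7 + 3 \cdot 6 + 7 \cdot 6\right) - 35 = \left(-21 + 18 + 42\right) - 35 = 39 - 35 = 4$)
$\sqrt{24 - 31} g = \sqrt{24 - 31} \cdot 4 = \sqrt{-7} \cdot 4 = i \sqrt{7} \cdot 4 = 4 i \sqrt{7}$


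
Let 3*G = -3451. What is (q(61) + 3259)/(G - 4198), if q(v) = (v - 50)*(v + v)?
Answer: -13803/16045 ≈ -0.86027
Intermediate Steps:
G = -3451/3 (G = (1/3)*(-3451) = -3451/3 ≈ -1150.3)
q(v) = 2*v*(-50 + v) (q(v) = (-50 + v)*(2*v) = 2*v*(-50 + v))
(q(61) + 3259)/(G - 4198) = (2*61*(-50 + 61) + 3259)/(-3451/3 - 4198) = (2*61*11 + 3259)/(-16045/3) = (1342 + 3259)*(-3/16045) = 4601*(-3/16045) = -13803/16045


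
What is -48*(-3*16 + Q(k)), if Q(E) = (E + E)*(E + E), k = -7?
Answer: -7104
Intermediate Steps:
Q(E) = 4*E² (Q(E) = (2*E)*(2*E) = 4*E²)
-48*(-3*16 + Q(k)) = -48*(-3*16 + 4*(-7)²) = -48*(-48 + 4*49) = -48*(-48 + 196) = -48*148 = -7104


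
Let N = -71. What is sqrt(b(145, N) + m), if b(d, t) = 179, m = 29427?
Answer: sqrt(29606) ≈ 172.06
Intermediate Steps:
sqrt(b(145, N) + m) = sqrt(179 + 29427) = sqrt(29606)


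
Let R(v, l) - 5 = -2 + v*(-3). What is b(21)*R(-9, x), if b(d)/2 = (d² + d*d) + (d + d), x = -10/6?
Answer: 55440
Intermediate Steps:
x = -5/3 (x = -10*⅙ = -5/3 ≈ -1.6667)
b(d) = 4*d + 4*d² (b(d) = 2*((d² + d*d) + (d + d)) = 2*((d² + d²) + 2*d) = 2*(2*d² + 2*d) = 2*(2*d + 2*d²) = 4*d + 4*d²)
R(v, l) = 3 - 3*v (R(v, l) = 5 + (-2 + v*(-3)) = 5 + (-2 - 3*v) = 3 - 3*v)
b(21)*R(-9, x) = (4*21*(1 + 21))*(3 - 3*(-9)) = (4*21*22)*(3 + 27) = 1848*30 = 55440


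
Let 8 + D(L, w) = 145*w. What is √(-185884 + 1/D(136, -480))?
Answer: I*√225164712457146/34804 ≈ 431.14*I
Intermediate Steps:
D(L, w) = -8 + 145*w
√(-185884 + 1/D(136, -480)) = √(-185884 + 1/(-8 + 145*(-480))) = √(-185884 + 1/(-8 - 69600)) = √(-185884 + 1/(-69608)) = √(-185884 - 1/69608) = √(-12939013473/69608) = I*√225164712457146/34804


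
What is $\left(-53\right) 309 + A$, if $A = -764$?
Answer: $-17141$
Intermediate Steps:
$\left(-53\right) 309 + A = \left(-53\right) 309 - 764 = -16377 - 764 = -17141$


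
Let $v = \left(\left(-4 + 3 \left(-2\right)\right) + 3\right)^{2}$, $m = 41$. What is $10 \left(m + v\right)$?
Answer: $900$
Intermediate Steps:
$v = 49$ ($v = \left(\left(-4 - 6\right) + 3\right)^{2} = \left(-10 + 3\right)^{2} = \left(-7\right)^{2} = 49$)
$10 \left(m + v\right) = 10 \left(41 + 49\right) = 10 \cdot 90 = 900$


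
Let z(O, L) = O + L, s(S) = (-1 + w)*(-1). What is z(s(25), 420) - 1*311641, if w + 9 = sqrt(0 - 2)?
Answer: -311211 - I*sqrt(2) ≈ -3.1121e+5 - 1.4142*I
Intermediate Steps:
w = -9 + I*sqrt(2) (w = -9 + sqrt(0 - 2) = -9 + sqrt(-2) = -9 + I*sqrt(2) ≈ -9.0 + 1.4142*I)
s(S) = 10 - I*sqrt(2) (s(S) = (-1 + (-9 + I*sqrt(2)))*(-1) = (-10 + I*sqrt(2))*(-1) = 10 - I*sqrt(2))
z(O, L) = L + O
z(s(25), 420) - 1*311641 = (420 + (10 - I*sqrt(2))) - 1*311641 = (430 - I*sqrt(2)) - 311641 = -311211 - I*sqrt(2)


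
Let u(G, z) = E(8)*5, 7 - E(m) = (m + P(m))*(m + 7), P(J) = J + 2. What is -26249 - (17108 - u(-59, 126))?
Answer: -44672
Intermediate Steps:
P(J) = 2 + J
E(m) = 7 - (2 + 2*m)*(7 + m) (E(m) = 7 - (m + (2 + m))*(m + 7) = 7 - (2 + 2*m)*(7 + m))
u(G, z) = -1315 (u(G, z) = (-7 - 16*8 - 2*8²)*5 = (-7 - 128 - 2*64)*5 = (-7 - 128 - 128)*5 = -263*5 = -1315)
-26249 - (17108 - u(-59, 126)) = -26249 - (17108 - 1*(-1315)) = -26249 - (17108 + 1315) = -26249 - 1*18423 = -26249 - 18423 = -44672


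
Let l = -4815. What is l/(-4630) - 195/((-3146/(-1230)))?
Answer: -8425827/112046 ≈ -75.200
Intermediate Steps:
l/(-4630) - 195/((-3146/(-1230))) = -4815/(-4630) - 195/((-3146/(-1230))) = -4815*(-1/4630) - 195/((-3146*(-1/1230))) = 963/926 - 195/1573/615 = 963/926 - 195*615/1573 = 963/926 - 9225/121 = -8425827/112046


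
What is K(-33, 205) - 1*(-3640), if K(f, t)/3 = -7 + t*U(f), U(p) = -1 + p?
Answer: -17291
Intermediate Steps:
K(f, t) = -21 + 3*t*(-1 + f) (K(f, t) = 3*(-7 + t*(-1 + f)) = -21 + 3*t*(-1 + f))
K(-33, 205) - 1*(-3640) = (-21 + 3*205*(-1 - 33)) - 1*(-3640) = (-21 + 3*205*(-34)) + 3640 = (-21 - 20910) + 3640 = -20931 + 3640 = -17291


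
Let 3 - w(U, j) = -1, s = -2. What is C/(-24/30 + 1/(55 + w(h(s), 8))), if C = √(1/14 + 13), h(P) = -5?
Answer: -295*√2562/3234 ≈ -4.6171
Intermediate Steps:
w(U, j) = 4 (w(U, j) = 3 - 1*(-1) = 3 + 1 = 4)
C = √2562/14 (C = √(1/14 + 13) = √(183/14) = √2562/14 ≈ 3.6154)
C/(-24/30 + 1/(55 + w(h(s), 8))) = (√2562/14)/(-24/30 + 1/(55 + 4)) = (√2562/14)/(-24*1/30 + 1/59) = (√2562/14)/(-⅘ + 1/59) = (√2562/14)/(-231/295) = (√2562/14)*(-295/231) = -295*√2562/3234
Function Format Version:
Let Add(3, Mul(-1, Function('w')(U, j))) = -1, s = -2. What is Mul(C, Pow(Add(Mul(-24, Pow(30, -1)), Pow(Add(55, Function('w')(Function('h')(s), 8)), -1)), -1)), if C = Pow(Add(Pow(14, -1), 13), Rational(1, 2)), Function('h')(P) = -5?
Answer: Mul(Rational(-295, 3234), Pow(2562, Rational(1, 2))) ≈ -4.6171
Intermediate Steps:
Function('w')(U, j) = 4 (Function('w')(U, j) = Add(3, Mul(-1, -1)) = Add(3, 1) = 4)
C = Mul(Rational(1, 14), Pow(2562, Rational(1, 2))) (C = Pow(Add(Rational(1, 14), 13), Rational(1, 2)) = Pow(Rational(183, 14), Rational(1, 2)) = Mul(Rational(1, 14), Pow(2562, Rational(1, 2))) ≈ 3.6154)
Mul(C, Pow(Add(Mul(-24, Pow(30, -1)), Pow(Add(55, Function('w')(Function('h')(s), 8)), -1)), -1)) = Mul(Mul(Rational(1, 14), Pow(2562, Rational(1, 2))), Pow(Add(Mul(-24, Pow(30, -1)), Pow(Add(55, 4), -1)), -1)) = Mul(Mul(Rational(1, 14), Pow(2562, Rational(1, 2))), Pow(Add(Mul(-24, Rational(1, 30)), Pow(59, -1)), -1)) = Mul(Mul(Rational(1, 14), Pow(2562, Rational(1, 2))), Pow(Add(Rational(-4, 5), Rational(1, 59)), -1)) = Mul(Mul(Rational(1, 14), Pow(2562, Rational(1, 2))), Pow(Rational(-231, 295), -1)) = Mul(Mul(Rational(1, 14), Pow(2562, Rational(1, 2))), Rational(-295, 231)) = Mul(Rational(-295, 3234), Pow(2562, Rational(1, 2)))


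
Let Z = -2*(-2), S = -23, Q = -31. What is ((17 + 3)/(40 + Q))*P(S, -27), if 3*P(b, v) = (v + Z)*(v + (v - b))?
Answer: 14260/27 ≈ 528.15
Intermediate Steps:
Z = 4
P(b, v) = (4 + v)*(-b + 2*v)/3 (P(b, v) = ((v + 4)*(v + (v - b)))/3 = ((4 + v)*(-b + 2*v))/3 = (4 + v)*(-b + 2*v)/3)
((17 + 3)/(40 + Q))*P(S, -27) = ((17 + 3)/(40 - 31))*(-4/3*(-23) + (2/3)*(-27)**2 + (8/3)*(-27) - 1/3*(-23)*(-27)) = (20/9)*(92/3 + (2/3)*729 - 72 - 207) = (20*(1/9))*(92/3 + 486 - 72 - 207) = (20/9)*(713/3) = 14260/27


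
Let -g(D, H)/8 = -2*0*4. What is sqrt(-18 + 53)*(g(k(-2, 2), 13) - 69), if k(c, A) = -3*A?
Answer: -69*sqrt(35) ≈ -408.21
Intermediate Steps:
g(D, H) = 0 (g(D, H) = -8*(-2*0)*4 = -0*4 = -8*0 = 0)
sqrt(-18 + 53)*(g(k(-2, 2), 13) - 69) = sqrt(-18 + 53)*(0 - 69) = sqrt(35)*(-69) = -69*sqrt(35)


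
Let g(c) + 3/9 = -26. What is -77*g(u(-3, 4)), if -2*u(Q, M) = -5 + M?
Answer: 6083/3 ≈ 2027.7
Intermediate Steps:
u(Q, M) = 5/2 - M/2 (u(Q, M) = -(-5 + M)/2 = 5/2 - M/2)
g(c) = -79/3 (g(c) = -⅓ - 26 = -79/3)
-77*g(u(-3, 4)) = -77*(-79/3) = 6083/3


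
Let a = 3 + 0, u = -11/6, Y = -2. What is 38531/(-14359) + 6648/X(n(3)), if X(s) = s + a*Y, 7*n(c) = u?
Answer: -4019396197/3776417 ≈ -1064.3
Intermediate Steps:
u = -11/6 (u = -11*⅙ = -11/6 ≈ -1.8333)
a = 3
n(c) = -11/42 (n(c) = (⅐)*(-11/6) = -11/42)
X(s) = -6 + s (X(s) = s + 3*(-2) = s - 6 = -6 + s)
38531/(-14359) + 6648/X(n(3)) = 38531/(-14359) + 6648/(-6 - 11/42) = 38531*(-1/14359) + 6648/(-263/42) = -38531/14359 + 6648*(-42/263) = -38531/14359 - 279216/263 = -4019396197/3776417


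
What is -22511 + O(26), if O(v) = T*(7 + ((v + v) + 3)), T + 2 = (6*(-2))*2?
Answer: -24123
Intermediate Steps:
T = -26 (T = -2 + (6*(-2))*2 = -2 - 12*2 = -2 - 24 = -26)
O(v) = -260 - 52*v (O(v) = -26*(7 + ((v + v) + 3)) = -26*(7 + (2*v + 3)) = -26*(7 + (3 + 2*v)) = -26*(10 + 2*v) = -260 - 52*v)
-22511 + O(26) = -22511 + (-260 - 52*26) = -22511 + (-260 - 1352) = -22511 - 1612 = -24123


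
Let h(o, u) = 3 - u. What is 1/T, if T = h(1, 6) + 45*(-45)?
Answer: -1/2028 ≈ -0.00049310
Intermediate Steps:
T = -2028 (T = (3 - 1*6) + 45*(-45) = (3 - 6) - 2025 = -3 - 2025 = -2028)
1/T = 1/(-2028) = -1/2028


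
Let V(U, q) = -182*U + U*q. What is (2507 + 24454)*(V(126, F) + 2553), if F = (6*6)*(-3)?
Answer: -916323507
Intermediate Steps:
F = -108 (F = 36*(-3) = -108)
(2507 + 24454)*(V(126, F) + 2553) = (2507 + 24454)*(126*(-182 - 108) + 2553) = 26961*(126*(-290) + 2553) = 26961*(-36540 + 2553) = 26961*(-33987) = -916323507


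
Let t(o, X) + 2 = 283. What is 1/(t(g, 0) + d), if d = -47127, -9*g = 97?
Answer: -1/46846 ≈ -2.1347e-5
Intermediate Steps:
g = -97/9 (g = -⅑*97 = -97/9 ≈ -10.778)
t(o, X) = 281 (t(o, X) = -2 + 283 = 281)
1/(t(g, 0) + d) = 1/(281 - 47127) = 1/(-46846) = -1/46846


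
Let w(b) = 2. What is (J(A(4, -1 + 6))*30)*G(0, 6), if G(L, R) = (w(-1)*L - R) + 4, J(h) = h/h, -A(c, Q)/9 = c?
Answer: -60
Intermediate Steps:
A(c, Q) = -9*c
J(h) = 1
G(L, R) = 4 - R + 2*L (G(L, R) = (2*L - R) + 4 = (-R + 2*L) + 4 = 4 - R + 2*L)
(J(A(4, -1 + 6))*30)*G(0, 6) = (1*30)*(4 - 1*6 + 2*0) = 30*(4 - 6 + 0) = 30*(-2) = -60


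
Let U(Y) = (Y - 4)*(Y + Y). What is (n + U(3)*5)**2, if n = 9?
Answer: 441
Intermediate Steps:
U(Y) = 2*Y*(-4 + Y) (U(Y) = (-4 + Y)*(2*Y) = 2*Y*(-4 + Y))
(n + U(3)*5)**2 = (9 + (2*3*(-4 + 3))*5)**2 = (9 + (2*3*(-1))*5)**2 = (9 - 6*5)**2 = (9 - 30)**2 = (-21)**2 = 441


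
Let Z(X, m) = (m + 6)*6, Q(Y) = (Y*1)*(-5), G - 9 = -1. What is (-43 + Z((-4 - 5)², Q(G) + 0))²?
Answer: 61009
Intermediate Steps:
G = 8 (G = 9 - 1 = 8)
Q(Y) = -5*Y (Q(Y) = Y*(-5) = -5*Y)
Z(X, m) = 36 + 6*m (Z(X, m) = (6 + m)*6 = 36 + 6*m)
(-43 + Z((-4 - 5)², Q(G) + 0))² = (-43 + (36 + 6*(-5*8 + 0)))² = (-43 + (36 + 6*(-40 + 0)))² = (-43 + (36 + 6*(-40)))² = (-43 + (36 - 240))² = (-43 - 204)² = (-247)² = 61009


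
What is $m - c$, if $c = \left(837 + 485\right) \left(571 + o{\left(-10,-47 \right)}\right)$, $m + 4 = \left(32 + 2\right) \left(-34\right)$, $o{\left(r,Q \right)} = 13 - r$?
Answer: $-786428$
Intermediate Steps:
$m = -1160$ ($m = -4 + \left(32 + 2\right) \left(-34\right) = -4 + 34 \left(-34\right) = -4 - 1156 = -1160$)
$c = 785268$ ($c = \left(837 + 485\right) \left(571 + \left(13 - -10\right)\right) = 1322 \left(571 + \left(13 + 10\right)\right) = 1322 \left(571 + 23\right) = 1322 \cdot 594 = 785268$)
$m - c = -1160 - 785268 = -786428$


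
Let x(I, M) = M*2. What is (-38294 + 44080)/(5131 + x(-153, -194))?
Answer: 5786/4743 ≈ 1.2199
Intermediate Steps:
x(I, M) = 2*M
(-38294 + 44080)/(5131 + x(-153, -194)) = (-38294 + 44080)/(5131 + 2*(-194)) = 5786/(5131 - 388) = 5786/4743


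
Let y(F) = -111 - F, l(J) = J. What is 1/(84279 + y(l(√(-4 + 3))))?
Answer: 84168/7084252225 + I/7084252225 ≈ 1.1881e-5 + 1.4116e-10*I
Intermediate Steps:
1/(84279 + y(l(√(-4 + 3)))) = 1/(84279 + (-111 - √(-4 + 3))) = 1/(84279 + (-111 - √(-1))) = 1/(84279 + (-111 - I)) = 1/(84168 - I) = (84168 + I)/7084252225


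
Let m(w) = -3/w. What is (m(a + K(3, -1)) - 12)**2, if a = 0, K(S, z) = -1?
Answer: 81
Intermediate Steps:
(m(a + K(3, -1)) - 12)**2 = (-3/(0 - 1) - 12)**2 = (-3/(-1) - 12)**2 = (-3*(-1) - 12)**2 = (3 - 12)**2 = (-9)**2 = 81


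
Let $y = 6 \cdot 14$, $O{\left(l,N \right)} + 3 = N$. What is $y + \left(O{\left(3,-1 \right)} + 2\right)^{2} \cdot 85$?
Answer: $424$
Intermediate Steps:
$O{\left(l,N \right)} = -3 + N$
$y = 84$
$y + \left(O{\left(3,-1 \right)} + 2\right)^{2} \cdot 85 = 84 + \left(\left(-3 - 1\right) + 2\right)^{2} \cdot 85 = 84 + \left(-4 + 2\right)^{2} \cdot 85 = 84 + \left(-2\right)^{2} \cdot 85 = 84 + 4 \cdot 85 = 84 + 340 = 424$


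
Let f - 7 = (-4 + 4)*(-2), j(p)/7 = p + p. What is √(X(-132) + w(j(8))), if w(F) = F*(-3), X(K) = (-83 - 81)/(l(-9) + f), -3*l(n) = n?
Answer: I*√8810/5 ≈ 18.772*I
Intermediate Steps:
l(n) = -n/3
j(p) = 14*p (j(p) = 7*(p + p) = 7*(2*p) = 14*p)
f = 7 (f = 7 + (-4 + 4)*(-2) = 7 + 0*(-2) = 7 + 0 = 7)
X(K) = -82/5 (X(K) = (-83 - 81)/(-⅓*(-9) + 7) = -164/(3 + 7) = -164/10 = -164*⅒ = -82/5)
w(F) = -3*F
√(X(-132) + w(j(8))) = √(-82/5 - 42*8) = √(-82/5 - 3*112) = √(-82/5 - 336) = √(-1762/5) = I*√8810/5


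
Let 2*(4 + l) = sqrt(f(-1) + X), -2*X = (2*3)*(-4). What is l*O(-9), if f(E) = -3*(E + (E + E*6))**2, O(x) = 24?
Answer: -96 + 72*I*sqrt(5) ≈ -96.0 + 161.0*I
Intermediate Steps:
f(E) = -192*E**2 (f(E) = -3*(E + (E + 6*E))**2 = -3*(E + 7*E)**2 = -3*64*E**2 = -192*E**2)
X = 12 (X = -2*3*(-4)/2 = -3*(-4) = -1/2*(-24) = 12)
l = -4 + 3*I*sqrt(5) (l = -4 + sqrt(-192*(-1)**2 + 12)/2 = -4 + sqrt(-192*1 + 12)/2 = -4 + sqrt(-192 + 12)/2 = -4 + sqrt(-180)/2 = -4 + (6*I*sqrt(5))/2 = -4 + 3*I*sqrt(5) ≈ -4.0 + 6.7082*I)
l*O(-9) = (-4 + 3*I*sqrt(5))*24 = -96 + 72*I*sqrt(5)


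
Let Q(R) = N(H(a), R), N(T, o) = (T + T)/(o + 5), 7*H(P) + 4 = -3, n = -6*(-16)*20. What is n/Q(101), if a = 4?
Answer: -101760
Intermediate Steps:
n = 1920 (n = 96*20 = 1920)
H(P) = -1 (H(P) = -4/7 + (1/7)*(-3) = -4/7 - 3/7 = -1)
N(T, o) = 2*T/(5 + o) (N(T, o) = (2*T)/(5 + o) = 2*T/(5 + o))
Q(R) = -2/(5 + R) (Q(R) = 2*(-1)/(5 + R) = -2/(5 + R))
n/Q(101) = 1920/((-2/(5 + 101))) = 1920/((-2/106)) = 1920/((-2*1/106)) = 1920/(-1/53) = 1920*(-53) = -101760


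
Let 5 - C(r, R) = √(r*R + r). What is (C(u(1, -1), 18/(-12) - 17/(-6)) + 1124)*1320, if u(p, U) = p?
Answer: 1490280 - 440*√21 ≈ 1.4883e+6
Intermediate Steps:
C(r, R) = 5 - √(r + R*r) (C(r, R) = 5 - √(r*R + r) = 5 - √(R*r + r) = 5 - √(r + R*r))
(C(u(1, -1), 18/(-12) - 17/(-6)) + 1124)*1320 = ((5 - √(1*(1 + (18/(-12) - 17/(-6))))) + 1124)*1320 = ((5 - √(1*(1 + (18*(-1/12) - 17*(-⅙))))) + 1124)*1320 = ((5 - √(1*(1 + (-3/2 + 17/6)))) + 1124)*1320 = ((5 - √(1*(1 + 4/3))) + 1124)*1320 = ((5 - √(1*(7/3))) + 1124)*1320 = ((5 - √(7/3)) + 1124)*1320 = ((5 - √21/3) + 1124)*1320 = (1129 - √21/3)*1320 = 1490280 - 440*√21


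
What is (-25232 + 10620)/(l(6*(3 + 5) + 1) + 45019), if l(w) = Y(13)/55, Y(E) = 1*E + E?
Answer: -61820/190467 ≈ -0.32457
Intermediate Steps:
Y(E) = 2*E (Y(E) = E + E = 2*E)
l(w) = 26/55 (l(w) = (2*13)/55 = 26*(1/55) = 26/55)
(-25232 + 10620)/(l(6*(3 + 5) + 1) + 45019) = (-25232 + 10620)/(26/55 + 45019) = -14612/2476071/55 = -14612*55/2476071 = -61820/190467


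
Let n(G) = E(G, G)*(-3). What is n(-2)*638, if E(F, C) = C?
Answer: 3828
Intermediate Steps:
n(G) = -3*G (n(G) = G*(-3) = -3*G)
n(-2)*638 = -3*(-2)*638 = 6*638 = 3828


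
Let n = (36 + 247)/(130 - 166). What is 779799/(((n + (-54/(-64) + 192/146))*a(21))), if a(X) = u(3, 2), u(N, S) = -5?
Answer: 16394494176/599425 ≈ 27350.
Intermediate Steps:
a(X) = -5
n = -283/36 (n = 283/(-36) = 283*(-1/36) = -283/36 ≈ -7.8611)
779799/(((n + (-54/(-64) + 192/146))*a(21))) = 779799/(((-283/36 + (-54/(-64) + 192/146))*(-5))) = 779799/(((-283/36 + (-54*(-1/64) + 192*(1/146)))*(-5))) = 779799/(((-283/36 + (27/32 + 96/73))*(-5))) = 779799/(((-283/36 + 5043/2336)*(-5))) = 779799/((-119885/21024*(-5))) = 779799/(599425/21024) = 779799*(21024/599425) = 16394494176/599425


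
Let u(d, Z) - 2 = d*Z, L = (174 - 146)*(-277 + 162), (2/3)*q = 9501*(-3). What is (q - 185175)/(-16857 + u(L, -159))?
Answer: -455859/990250 ≈ -0.46035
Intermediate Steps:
q = -85509/2 (q = 3*(9501*(-3))/2 = (3/2)*(-28503) = -85509/2 ≈ -42755.)
L = -3220 (L = 28*(-115) = -3220)
u(d, Z) = 2 + Z*d (u(d, Z) = 2 + d*Z = 2 + Z*d)
(q - 185175)/(-16857 + u(L, -159)) = (-85509/2 - 185175)/(-16857 + (2 - 159*(-3220))) = -455859/(2*(-16857 + (2 + 511980))) = -455859/(2*(-16857 + 511982)) = -455859/2/495125 = -455859/2*1/495125 = -455859/990250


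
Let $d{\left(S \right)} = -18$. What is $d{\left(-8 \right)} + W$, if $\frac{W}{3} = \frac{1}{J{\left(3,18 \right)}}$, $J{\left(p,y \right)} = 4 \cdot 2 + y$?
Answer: $- \frac{465}{26} \approx -17.885$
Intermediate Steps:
$J{\left(p,y \right)} = 8 + y$
$W = \frac{3}{26}$ ($W = \frac{3}{8 + 18} = \frac{3}{26} \approx 0.11538$)
$d{\left(-8 \right)} + W = -18 + \frac{3}{26} = - \frac{465}{26}$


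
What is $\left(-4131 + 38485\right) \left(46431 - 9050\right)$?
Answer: $1284186874$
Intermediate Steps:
$\left(-4131 + 38485\right) \left(46431 - 9050\right) = 34354 \cdot 37381 = 1284186874$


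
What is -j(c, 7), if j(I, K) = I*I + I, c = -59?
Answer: -3422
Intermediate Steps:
j(I, K) = I + I**2 (j(I, K) = I**2 + I = I + I**2)
-j(c, 7) = -(-59)*(1 - 59) = -(-59)*(-58) = -1*3422 = -3422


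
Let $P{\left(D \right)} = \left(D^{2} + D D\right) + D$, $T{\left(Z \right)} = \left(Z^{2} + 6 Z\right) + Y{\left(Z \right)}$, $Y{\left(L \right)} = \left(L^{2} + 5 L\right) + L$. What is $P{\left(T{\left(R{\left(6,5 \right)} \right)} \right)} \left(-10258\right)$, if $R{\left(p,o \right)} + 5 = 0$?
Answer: $-1949020$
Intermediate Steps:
$Y{\left(L \right)} = L^{2} + 6 L$
$R{\left(p,o \right)} = -5$ ($R{\left(p,o \right)} = -5 + 0 = -5$)
$T{\left(Z \right)} = Z^{2} + 6 Z + Z \left(6 + Z\right)$ ($T{\left(Z \right)} = \left(Z^{2} + 6 Z\right) + Z \left(6 + Z\right) = Z^{2} + 6 Z + Z \left(6 + Z\right)$)
$P{\left(D \right)} = D + 2 D^{2}$ ($P{\left(D \right)} = \left(D^{2} + D^{2}\right) + D = 2 D^{2} + D = D + 2 D^{2}$)
$P{\left(T{\left(R{\left(6,5 \right)} \right)} \right)} \left(-10258\right) = 2 \left(-5\right) \left(6 - 5\right) \left(1 + 2 \cdot 2 \left(-5\right) \left(6 - 5\right)\right) \left(-10258\right) = 2 \left(-5\right) 1 \left(1 + 2 \cdot 2 \left(-5\right) 1\right) \left(-10258\right) = - 10 \left(1 + 2 \left(-10\right)\right) \left(-10258\right) = - 10 \left(1 - 20\right) \left(-10258\right) = \left(-10\right) \left(-19\right) \left(-10258\right) = 190 \left(-10258\right) = -1949020$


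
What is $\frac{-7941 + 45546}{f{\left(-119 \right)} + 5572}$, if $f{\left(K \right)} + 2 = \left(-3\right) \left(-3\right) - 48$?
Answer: $\frac{37605}{5531} \approx 6.799$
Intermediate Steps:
$f{\left(K \right)} = -41$ ($f{\left(K \right)} = -2 - 39 = -41$)
$\frac{-7941 + 45546}{f{\left(-119 \right)} + 5572} = \frac{-7941 + 45546}{-41 + 5572} = \frac{37605}{5531}$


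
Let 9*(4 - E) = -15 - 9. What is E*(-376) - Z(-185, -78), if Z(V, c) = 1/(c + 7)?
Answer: -533917/213 ≈ -2506.7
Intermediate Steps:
Z(V, c) = 1/(7 + c)
E = 20/3 (E = 4 - (-15 - 9)/9 = 4 - 1/9*(-24) = 4 + 8/3 = 20/3 ≈ 6.6667)
E*(-376) - Z(-185, -78) = (20/3)*(-376) - 1/(7 - 78) = -7520/3 - 1/(-71) = -7520/3 - 1*(-1/71) = -7520/3 + 1/71 = -533917/213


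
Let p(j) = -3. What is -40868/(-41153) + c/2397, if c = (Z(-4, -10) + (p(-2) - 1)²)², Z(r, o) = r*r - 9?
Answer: 119730533/98643741 ≈ 1.2138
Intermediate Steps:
Z(r, o) = -9 + r² (Z(r, o) = r² - 9 = -9 + r²)
c = 529 (c = ((-9 + (-4)²) + (-3 - 1)²)² = ((-9 + 16) + (-4)²)² = (7 + 16)² = 23² = 529)
-40868/(-41153) + c/2397 = -40868/(-41153) + 529/2397 = -40868*(-1/41153) + 529*(1/2397) = 40868/41153 + 529/2397 = 119730533/98643741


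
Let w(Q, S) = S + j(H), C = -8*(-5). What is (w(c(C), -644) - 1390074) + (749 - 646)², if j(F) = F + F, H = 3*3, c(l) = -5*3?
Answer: -1380091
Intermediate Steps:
C = 40
c(l) = -15
H = 9
j(F) = 2*F
w(Q, S) = 18 + S (w(Q, S) = S + 2*9 = S + 18 = 18 + S)
(w(c(C), -644) - 1390074) + (749 - 646)² = ((18 - 644) - 1390074) + (749 - 646)² = (-626 - 1390074) + 103² = -1390700 + 10609 = -1380091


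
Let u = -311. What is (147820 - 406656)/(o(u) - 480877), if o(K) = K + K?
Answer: 258836/481499 ≈ 0.53756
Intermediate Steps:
o(K) = 2*K
(147820 - 406656)/(o(u) - 480877) = (147820 - 406656)/(2*(-311) - 480877) = -258836/(-622 - 480877) = -258836/(-481499) = -258836*(-1/481499) = 258836/481499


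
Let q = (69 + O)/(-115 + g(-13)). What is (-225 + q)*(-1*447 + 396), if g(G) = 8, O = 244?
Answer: 1243788/107 ≈ 11624.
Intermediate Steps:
q = -313/107 (q = (69 + 244)/(-115 + 8) = 313/(-107) = 313*(-1/107) = -313/107 ≈ -2.9252)
(-225 + q)*(-1*447 + 396) = (-225 - 313/107)*(-1*447 + 396) = -24388*(-447 + 396)/107 = -24388/107*(-51) = 1243788/107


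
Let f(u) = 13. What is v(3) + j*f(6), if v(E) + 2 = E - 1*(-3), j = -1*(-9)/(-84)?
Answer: 73/28 ≈ 2.6071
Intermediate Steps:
j = -3/28 (j = 9*(-1/84) = -3/28 ≈ -0.10714)
v(E) = 1 + E (v(E) = -2 + (E - 1*(-3)) = -2 + (E + 3) = -2 + (3 + E) = 1 + E)
v(3) + j*f(6) = (1 + 3) - 3/28*13 = 4 - 39/28 = 73/28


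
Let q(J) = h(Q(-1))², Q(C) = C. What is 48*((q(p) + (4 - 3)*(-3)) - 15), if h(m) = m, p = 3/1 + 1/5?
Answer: -816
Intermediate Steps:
p = 16/5 (p = 3*1 + 1*(⅕) = 3 + ⅕ = 16/5 ≈ 3.2000)
q(J) = 1 (q(J) = (-1)² = 1)
48*((q(p) + (4 - 3)*(-3)) - 15) = 48*((1 + (4 - 3)*(-3)) - 15) = 48*((1 + 1*(-3)) - 15) = 48*((1 - 3) - 15) = 48*(-2 - 15) = 48*(-17) = -816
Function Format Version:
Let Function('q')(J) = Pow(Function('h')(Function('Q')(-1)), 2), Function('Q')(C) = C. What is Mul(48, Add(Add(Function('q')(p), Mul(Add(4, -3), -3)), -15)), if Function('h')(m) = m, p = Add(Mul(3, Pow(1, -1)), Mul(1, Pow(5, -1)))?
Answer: -816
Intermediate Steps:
p = Rational(16, 5) (p = Add(Mul(3, 1), Mul(1, Rational(1, 5))) = Add(3, Rational(1, 5)) = Rational(16, 5) ≈ 3.2000)
Function('q')(J) = 1 (Function('q')(J) = Pow(-1, 2) = 1)
Mul(48, Add(Add(Function('q')(p), Mul(Add(4, -3), -3)), -15)) = Mul(48, Add(Add(1, Mul(Add(4, -3), -3)), -15)) = Mul(48, Add(Add(1, Mul(1, -3)), -15)) = Mul(48, Add(Add(1, -3), -15)) = Mul(48, Add(-2, -15)) = Mul(48, -17) = -816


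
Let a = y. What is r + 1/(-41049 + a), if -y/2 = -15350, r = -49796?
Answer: -515338805/10349 ≈ -49796.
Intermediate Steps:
y = 30700 (y = -2*(-15350) = 30700)
a = 30700
r + 1/(-41049 + a) = -49796 + 1/(-41049 + 30700) = -49796 + 1/(-10349) = -49796 - 1/10349 = -515338805/10349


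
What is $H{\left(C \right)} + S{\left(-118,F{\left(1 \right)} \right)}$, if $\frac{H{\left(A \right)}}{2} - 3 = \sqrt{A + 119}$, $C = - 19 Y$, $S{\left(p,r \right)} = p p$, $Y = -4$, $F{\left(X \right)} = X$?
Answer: $13930 + 2 \sqrt{195} \approx 13958.0$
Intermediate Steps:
$S{\left(p,r \right)} = p^{2}$
$C = 76$ ($C = \left(-19\right) \left(-4\right) = 76$)
$H{\left(A \right)} = 6 + 2 \sqrt{119 + A}$ ($H{\left(A \right)} = 6 + 2 \sqrt{A + 119} = 6 + 2 \sqrt{119 + A}$)
$H{\left(C \right)} + S{\left(-118,F{\left(1 \right)} \right)} = \left(6 + 2 \sqrt{119 + 76}\right) + \left(-118\right)^{2} = \left(6 + 2 \sqrt{195}\right) + 13924 = 13930 + 2 \sqrt{195}$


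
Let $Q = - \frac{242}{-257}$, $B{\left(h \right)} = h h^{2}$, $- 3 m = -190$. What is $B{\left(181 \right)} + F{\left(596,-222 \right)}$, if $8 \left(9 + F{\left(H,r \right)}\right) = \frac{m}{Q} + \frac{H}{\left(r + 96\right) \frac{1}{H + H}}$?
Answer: $\frac{361576307867}{60984} \approx 5.929 \cdot 10^{6}$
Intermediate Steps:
$m = \frac{190}{3}$ ($m = \left(- \frac{1}{3}\right) \left(-190\right) = \frac{190}{3} \approx 63.333$)
$B{\left(h \right)} = h^{3}$
$Q = \frac{242}{257}$ ($Q = \left(-242\right) \left(- \frac{1}{257}\right) = \frac{242}{257} \approx 0.94163$)
$F{\left(H,r \right)} = - \frac{1721}{2904} + \frac{H^{2}}{4 \left(96 + r\right)}$ ($F{\left(H,r \right)} = -9 + \frac{\frac{190}{3 \cdot \frac{242}{257}} + \frac{H}{\left(r + 96\right) \frac{1}{H + H}}}{8} = -9 + \frac{\frac{190}{3} \cdot \frac{257}{242} + \frac{H}{\left(96 + r\right) \frac{1}{2 H}}}{8} = -9 + \frac{\frac{24415}{363} + \frac{H}{\left(96 + r\right) \frac{1}{2 H}}}{8} = -9 + \frac{\frac{24415}{363} + \frac{H}{\frac{1}{2} \frac{1}{H} \left(96 + r\right)}}{8} = -9 + \frac{\frac{24415}{363} + H \frac{2 H}{96 + r}}{8} = -9 + \frac{\frac{24415}{363} + \frac{2 H^{2}}{96 + r}}{8} = -9 + \left(\frac{24415}{2904} + \frac{H^{2}}{4 \left(96 + r\right)}\right) = - \frac{1721}{2904} + \frac{H^{2}}{4 \left(96 + r\right)}$)
$B{\left(181 \right)} + F{\left(596,-222 \right)} = 181^{3} + \frac{-165216 - -382062 + 726 \cdot 596^{2}}{2904 \left(96 - 222\right)} = 5929741 + \frac{-165216 + 382062 + 726 \cdot 355216}{2904 \left(-126\right)} = 5929741 + \frac{1}{2904} \left(- \frac{1}{126}\right) \left(-165216 + 382062 + 257886816\right) = 5929741 + \frac{1}{2904} \left(- \frac{1}{126}\right) 258103662 = 5929741 - \frac{43017277}{60984} = \frac{361576307867}{60984}$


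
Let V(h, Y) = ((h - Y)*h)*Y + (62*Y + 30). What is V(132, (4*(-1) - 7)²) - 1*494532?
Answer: -311308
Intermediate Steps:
V(h, Y) = 30 + 62*Y + Y*h*(h - Y) (V(h, Y) = (h*(h - Y))*Y + (30 + 62*Y) = Y*h*(h - Y) + (30 + 62*Y) = 30 + 62*Y + Y*h*(h - Y))
V(132, (4*(-1) - 7)²) - 1*494532 = (30 + 62*(4*(-1) - 7)² + (4*(-1) - 7)²*132² - 1*132*((4*(-1) - 7)²)²) - 1*494532 = (30 + 62*(-4 - 7)² + (-4 - 7)²*17424 - 1*132*((-4 - 7)²)²) - 494532 = (30 + 62*(-11)² + (-11)²*17424 - 1*132*((-11)²)²) - 494532 = (30 + 62*121 + 121*17424 - 1*132*121²) - 494532 = (30 + 7502 + 2108304 - 1*132*14641) - 494532 = (30 + 7502 + 2108304 - 1932612) - 494532 = 183224 - 494532 = -311308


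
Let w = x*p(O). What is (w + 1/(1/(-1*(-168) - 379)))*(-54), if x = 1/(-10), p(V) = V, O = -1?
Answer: 56943/5 ≈ 11389.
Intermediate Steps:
x = -⅒ ≈ -0.10000
w = ⅒ (w = -⅒*(-1) = ⅒ ≈ 0.10000)
(w + 1/(1/(-1*(-168) - 379)))*(-54) = (⅒ + 1/(1/(-1*(-168) - 379)))*(-54) = (⅒ + 1/(1/(168 - 379)))*(-54) = (⅒ + 1/(1/(-211)))*(-54) = (⅒ + 1/(-1/211))*(-54) = (⅒ - 211)*(-54) = -2109/10*(-54) = 56943/5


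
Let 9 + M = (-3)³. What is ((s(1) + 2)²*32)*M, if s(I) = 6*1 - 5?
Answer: -10368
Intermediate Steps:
s(I) = 1 (s(I) = 6 - 5 = 1)
M = -36 (M = -9 + (-3)³ = -9 - 27 = -36)
((s(1) + 2)²*32)*M = ((1 + 2)²*32)*(-36) = (3²*32)*(-36) = (9*32)*(-36) = 288*(-36) = -10368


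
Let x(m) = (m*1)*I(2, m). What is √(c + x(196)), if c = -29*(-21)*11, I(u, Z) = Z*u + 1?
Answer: 3*√9303 ≈ 289.36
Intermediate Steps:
I(u, Z) = 1 + Z*u
x(m) = m*(1 + 2*m) (x(m) = (m*1)*(1 + m*2) = m*(1 + 2*m))
c = 6699 (c = 609*11 = 6699)
√(c + x(196)) = √(6699 + 196*(1 + 2*196)) = √(6699 + 196*(1 + 392)) = √(6699 + 196*393) = √(6699 + 77028) = √83727 = 3*√9303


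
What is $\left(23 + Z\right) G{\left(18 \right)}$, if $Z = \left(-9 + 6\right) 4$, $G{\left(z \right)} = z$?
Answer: $198$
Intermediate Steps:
$Z = -12$ ($Z = \left(-3\right) 4 = -12$)
$\left(23 + Z\right) G{\left(18 \right)} = \left(23 - 12\right) 18 = 11 \cdot 18 = 198$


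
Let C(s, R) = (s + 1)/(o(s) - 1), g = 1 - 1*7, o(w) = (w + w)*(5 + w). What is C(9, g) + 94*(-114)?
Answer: -2689706/251 ≈ -10716.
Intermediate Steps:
o(w) = 2*w*(5 + w) (o(w) = (2*w)*(5 + w) = 2*w*(5 + w))
g = -6 (g = 1 - 7 = -6)
C(s, R) = (1 + s)/(-1 + 2*s*(5 + s)) (C(s, R) = (s + 1)/(2*s*(5 + s) - 1) = (1 + s)/(-1 + 2*s*(5 + s)))
C(9, g) + 94*(-114) = (1 + 9)/(-1 + 2*9*(5 + 9)) + 94*(-114) = 10/(-1 + 2*9*14) - 10716 = 10/(-1 + 252) - 10716 = 10/251 - 10716 = -2689706/251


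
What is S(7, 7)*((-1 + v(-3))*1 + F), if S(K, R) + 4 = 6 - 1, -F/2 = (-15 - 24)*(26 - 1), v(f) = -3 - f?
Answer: 1949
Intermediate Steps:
F = 1950 (F = -2*(-15 - 24)*(26 - 1) = -(-78)*25 = -2*(-975) = 1950)
S(K, R) = 1 (S(K, R) = -4 + (6 - 1) = -4 + 5 = 1)
S(7, 7)*((-1 + v(-3))*1 + F) = 1*((-1 + (-3 - 1*(-3)))*1 + 1950) = 1*((-1 + (-3 + 3))*1 + 1950) = 1*((-1 + 0)*1 + 1950) = 1*(-1*1 + 1950) = 1*(-1 + 1950) = 1*1949 = 1949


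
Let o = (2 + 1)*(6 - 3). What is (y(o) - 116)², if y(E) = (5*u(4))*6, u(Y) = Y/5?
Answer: 8464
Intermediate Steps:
u(Y) = Y/5 (u(Y) = Y*(⅕) = Y/5)
o = 9 (o = 3*3 = 9)
y(E) = 24 (y(E) = (5*((⅕)*4))*6 = (5*(⅘))*6 = 4*6 = 24)
(y(o) - 116)² = (24 - 116)² = (-92)² = 8464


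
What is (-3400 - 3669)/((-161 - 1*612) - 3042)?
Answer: 7069/3815 ≈ 1.8529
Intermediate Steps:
(-3400 - 3669)/((-161 - 1*612) - 3042) = -7069/((-161 - 612) - 3042) = -7069/(-773 - 3042) = -7069/(-3815) = -7069*(-1/3815) = 7069/3815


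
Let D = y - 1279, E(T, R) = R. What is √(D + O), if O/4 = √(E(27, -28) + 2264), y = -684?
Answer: √(-1963 + 8*√559) ≈ 42.117*I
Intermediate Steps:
D = -1963 (D = -684 - 1279 = -1963)
O = 8*√559 (O = 4*√(-28 + 2264) = 4*√2236 = 4*(2*√559) = 8*√559 ≈ 189.15)
√(D + O) = √(-1963 + 8*√559)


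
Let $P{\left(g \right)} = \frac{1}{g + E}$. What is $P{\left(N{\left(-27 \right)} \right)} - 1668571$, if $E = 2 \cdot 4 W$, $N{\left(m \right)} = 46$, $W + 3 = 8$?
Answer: $- \frac{143497105}{86} \approx -1.6686 \cdot 10^{6}$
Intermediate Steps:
$W = 5$ ($W = -3 + 8 = 5$)
$E = 40$ ($E = 2 \cdot 4 \cdot 5 = 8 \cdot 5 = 40$)
$P{\left(g \right)} = \frac{1}{40 + g}$ ($P{\left(g \right)} = \frac{1}{g + 40} = \frac{1}{40 + g}$)
$P{\left(N{\left(-27 \right)} \right)} - 1668571 = \frac{1}{40 + 46} - 1668571 = \frac{1}{86} - 1668571 = - \frac{143497105}{86}$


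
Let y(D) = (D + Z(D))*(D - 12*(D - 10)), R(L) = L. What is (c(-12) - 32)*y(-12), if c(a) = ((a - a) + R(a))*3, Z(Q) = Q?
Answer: 411264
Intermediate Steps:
y(D) = 2*D*(120 - 11*D) (y(D) = (D + D)*(D - 12*(D - 10)) = (2*D)*(D - 12*(-10 + D)) = (2*D)*(D + (120 - 12*D)) = (2*D)*(120 - 11*D) = 2*D*(120 - 11*D))
c(a) = 3*a (c(a) = ((a - a) + a)*3 = (0 + a)*3 = a*3 = 3*a)
(c(-12) - 32)*y(-12) = (3*(-12) - 32)*(2*(-12)*(120 - 11*(-12))) = (-36 - 32)*(2*(-12)*(120 + 132)) = -136*(-12)*252 = -68*(-6048) = 411264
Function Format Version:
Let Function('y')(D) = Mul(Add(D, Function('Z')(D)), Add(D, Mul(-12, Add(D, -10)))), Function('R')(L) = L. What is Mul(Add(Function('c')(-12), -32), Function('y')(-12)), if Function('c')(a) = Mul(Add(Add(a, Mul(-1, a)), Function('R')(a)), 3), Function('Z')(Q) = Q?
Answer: 411264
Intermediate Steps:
Function('y')(D) = Mul(2, D, Add(120, Mul(-11, D))) (Function('y')(D) = Mul(Add(D, D), Add(D, Mul(-12, Add(D, -10)))) = Mul(Mul(2, D), Add(D, Mul(-12, Add(-10, D)))) = Mul(Mul(2, D), Add(D, Add(120, Mul(-12, D)))) = Mul(Mul(2, D), Add(120, Mul(-11, D))) = Mul(2, D, Add(120, Mul(-11, D))))
Function('c')(a) = Mul(3, a) (Function('c')(a) = Mul(Add(Add(a, Mul(-1, a)), a), 3) = Mul(Add(0, a), 3) = Mul(a, 3) = Mul(3, a))
Mul(Add(Function('c')(-12), -32), Function('y')(-12)) = Mul(Add(Mul(3, -12), -32), Mul(2, -12, Add(120, Mul(-11, -12)))) = Mul(Add(-36, -32), Mul(2, -12, Add(120, 132))) = Mul(-68, Mul(2, -12, 252)) = Mul(-68, -6048) = 411264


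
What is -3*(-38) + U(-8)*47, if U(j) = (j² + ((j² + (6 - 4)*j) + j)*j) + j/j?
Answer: -11871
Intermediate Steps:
U(j) = 1 + j² + j*(j² + 3*j) (U(j) = (j² + ((j² + 2*j) + j)*j) + 1 = (j² + (j² + 3*j)*j) + 1 = (j² + j*(j² + 3*j)) + 1 = 1 + j² + j*(j² + 3*j))
-3*(-38) + U(-8)*47 = -3*(-38) + (1 + (-8)³ + 4*(-8)²)*47 = 114 + (1 - 512 + 4*64)*47 = 114 + (1 - 512 + 256)*47 = 114 - 255*47 = 114 - 11985 = -11871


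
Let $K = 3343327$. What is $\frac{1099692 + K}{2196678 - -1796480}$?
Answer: $\frac{4443019}{3993158} \approx 1.1127$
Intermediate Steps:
$\frac{1099692 + K}{2196678 - -1796480} = \frac{1099692 + 3343327}{2196678 - -1796480} = \frac{4443019}{2196678 + 1796480} = \frac{4443019}{3993158}$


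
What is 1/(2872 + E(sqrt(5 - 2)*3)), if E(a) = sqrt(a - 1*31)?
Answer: 1/(2872 + I*sqrt(31 - 3*sqrt(3))) ≈ 0.00034819 - 6.158e-7*I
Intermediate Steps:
E(a) = sqrt(-31 + a) (E(a) = sqrt(a - 31) = sqrt(-31 + a))
1/(2872 + E(sqrt(5 - 2)*3)) = 1/(2872 + sqrt(-31 + sqrt(5 - 2)*3)) = 1/(2872 + sqrt(-31 + sqrt(3)*3)) = 1/(2872 + sqrt(-31 + 3*sqrt(3)))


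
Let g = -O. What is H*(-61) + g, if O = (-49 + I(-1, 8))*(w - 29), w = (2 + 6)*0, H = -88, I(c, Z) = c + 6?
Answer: 4092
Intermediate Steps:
I(c, Z) = 6 + c
w = 0 (w = 8*0 = 0)
O = 1276 (O = (-49 + (6 - 1))*(0 - 29) = (-49 + 5)*(-29) = -44*(-29) = 1276)
g = -1276 (g = -1*1276 = -1276)
H*(-61) + g = -88*(-61) - 1276 = 5368 - 1276 = 4092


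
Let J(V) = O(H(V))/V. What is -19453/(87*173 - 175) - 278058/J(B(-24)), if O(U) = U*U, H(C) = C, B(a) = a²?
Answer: -172816489/357024 ≈ -484.05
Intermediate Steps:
O(U) = U²
J(V) = V (J(V) = V²/V = V)
-19453/(87*173 - 175) - 278058/J(B(-24)) = -19453/(87*173 - 175) - 278058/((-24)²) = -19453/(15051 - 175) - 278058/576 = -19453/14876 - 278058*1/576 = -19453*1/14876 - 46343/96 = -19453/14876 - 46343/96 = -172816489/357024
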